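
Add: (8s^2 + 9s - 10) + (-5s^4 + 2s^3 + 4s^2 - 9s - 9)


Align terms by degree and add:
  8s^2 + 9s - 10
  -5s^4 + 2s^3 + 4s^2 - 9s - 9
= -5s^4 + 2s^3 + 12s^2 - 19


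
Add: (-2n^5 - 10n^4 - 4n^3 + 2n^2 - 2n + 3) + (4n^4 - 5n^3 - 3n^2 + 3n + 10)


Align terms by degree and add:
  -2n^5 - 10n^4 - 4n^3 + 2n^2 - 2n + 3
+ 4n^4 - 5n^3 - 3n^2 + 3n + 10
= -2n^5 - 6n^4 - 9n^3 - n^2 + n + 13


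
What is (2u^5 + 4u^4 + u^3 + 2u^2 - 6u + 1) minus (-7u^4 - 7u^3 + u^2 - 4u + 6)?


Distribute the minus sign:
  (2u^5 + 4u^4 + u^3 + 2u^2 - 6u + 1)
- (-7u^4 - 7u^3 + u^2 - 4u + 6)
Negate second polynomial: 7u^4 + 7u^3 - u^2 + 4u - 6
Add: 2u^5 + 11u^4 + 8u^3 + u^2 - 2u - 5


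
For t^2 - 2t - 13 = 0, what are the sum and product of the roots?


For at^2+bt+c=0: sum = -b/a, product = c/a.
a=1, b=-2, c=-13
Sum = -(-2)/1 = 2
Product = (-13)/1 = -13


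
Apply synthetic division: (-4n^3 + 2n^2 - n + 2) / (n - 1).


Synthetic division with c = 1. Coefficients: -4, 2, -1, 2
Bring down -4.
  -4 * 1 = -4; -4 + 2 = -2
  -2 * 1 = -2; -2 - 1 = -3
  -3 * 1 = -3; -3 + 2 = -1
Quotient: -4n^2 - 2n - 3, Remainder: -1


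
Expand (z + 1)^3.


Expand (z + 1)^3 by repeated multiplication:
  (z + 1)^2 = z^2 + 2z + 1
= z^3 + 3z^2 + 3z + 1


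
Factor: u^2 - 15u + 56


Roots satisfy r1 + r2 = -b/a = 15 and r1*r2 = c/a = 56.
So r1 = 8, r2 = 7.
u^2 - 15u + 56 = (u - r1)(u - r2) = (u - 8)(u - 7)


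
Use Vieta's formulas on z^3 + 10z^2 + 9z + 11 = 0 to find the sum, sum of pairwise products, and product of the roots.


Monic cubic z^3+bz^2+cz+d=0: sum=-b, pairwise sum=c, product=-d.
b=10, c=9, d=11
r1+r2+r3 = -10
r1r2+r1r3+r2r3 = 9
r1r2r3 = -11


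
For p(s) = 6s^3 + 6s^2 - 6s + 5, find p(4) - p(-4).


p(4) = 461
p(-4) = -259
p(4) - p(-4) = 461 + 259 = 720


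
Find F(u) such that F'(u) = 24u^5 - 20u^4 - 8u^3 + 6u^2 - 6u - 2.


Reverse power rule on each term:
  ∫ 24u^5 du = 4u^6
  ∫ -20u^4 du = -4u^5
  ∫ -8u^3 du = -2u^4
  ∫ 6u^2 du = 2u^3
  ∫ -6u du = -3u^2
  ∫ -2 du = -2u
F(u) = 4u^6 - 4u^5 - 2u^4 + 2u^3 - 3u^2 - 2u + C


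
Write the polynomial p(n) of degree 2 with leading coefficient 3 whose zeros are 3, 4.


p(n) = 3(n - 3)(n - 4)
Expand: 3n^2 - 21n + 36


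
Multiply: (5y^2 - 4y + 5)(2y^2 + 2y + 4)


Distribute each term of the first polynomial:
  (5y^2)(2y^2 + 2y + 4) = 10y^4 + 10y^3 + 20y^2
  (-4y)(2y^2 + 2y + 4) = -8y^3 - 8y^2 - 16y
  (5)(2y^2 + 2y + 4) = 10y^2 + 10y + 20
Sum: 10y^4 + 2y^3 + 22y^2 - 6y + 20


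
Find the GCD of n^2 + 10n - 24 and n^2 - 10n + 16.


Factor each:
  n^2 + 10n - 24 = (n - 2)(n + 12)
  n^2 - 10n + 16 = (n - 2)(n - 8)
Common monic factor: n - 2


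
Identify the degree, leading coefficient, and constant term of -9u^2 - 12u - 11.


Highest power of u is 2, with coefficient -9. Constant term is -11.
Degree = 2, leading coefficient = -9, constant term = -11


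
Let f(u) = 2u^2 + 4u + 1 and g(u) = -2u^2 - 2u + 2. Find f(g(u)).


Substitute g(u) into f:
f(g(u)) = 2*(-2u^2 - 2u + 2)^2 + 4*(-2u^2 - 2u + 2) + 1
(-2u^2 - 2u + 2)^2 = 4u^4 + 8u^3 - 4u^2 - 8u + 4
Expand and combine: 8u^4 + 16u^3 - 16u^2 - 24u + 17


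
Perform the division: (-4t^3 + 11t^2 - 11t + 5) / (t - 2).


(-4t^3 + 11t^2 - 11t + 5) / (t - 2)
Step 1: -4t^2 * (t - 2) = -4t^3 + 8t^2; subtract.
Step 2: 3t * (t - 2) = 3t^2 - 6t; subtract.
Step 3: -5 * (t - 2) = -5t + 10; subtract.
Quotient: -4t^2 + 3t - 5, Remainder: -5


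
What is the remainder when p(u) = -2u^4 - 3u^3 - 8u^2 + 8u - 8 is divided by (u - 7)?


By the Remainder Theorem, the remainder equals p(7):
  -2*(7)^4 = -4802
  -3*(7)^3 = -1029
  -8*(7)^2 = -392
  8*(7)^1 = 56
  constant: -8
Sum: -4802 - 1029 - 392 + 56 - 8 = -6175


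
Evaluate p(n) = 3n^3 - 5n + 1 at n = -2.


Using direct substitution:
  3 * (-2)^3 = -24
  0 * (-2)^2 = 0
  -5 * (-2)^1 = 10
  constant: 1
Sum = -24 + 0 + 10 + 1 = -13


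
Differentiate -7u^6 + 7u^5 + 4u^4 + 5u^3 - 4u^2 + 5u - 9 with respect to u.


Apply the power rule term by term:
  d/du(-7u^6) = -42u^5
  d/du(7u^5) = 35u^4
  d/du(4u^4) = 16u^3
  d/du(5u^3) = 15u^2
  d/du(-4u^2) = -8u
  d/du(5u) = 5
  d/du(-9) = 0
p'(u) = -42u^5 + 35u^4 + 16u^3 + 15u^2 - 8u + 5


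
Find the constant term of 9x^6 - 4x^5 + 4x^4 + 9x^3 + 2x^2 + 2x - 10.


Read off the constant term: -10


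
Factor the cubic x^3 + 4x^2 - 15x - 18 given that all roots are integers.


Try integer roots (divisors of -18). x=-1: p(-1)=0.
Divide out (x + 1): quotient is x^2 + 3x - 18.
Factor the quadratic: (x - 3)(x + 6)
Result: (x + 1)(x - 3)(x + 6)


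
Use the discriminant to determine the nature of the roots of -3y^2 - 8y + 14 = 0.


D = b^2 - 4ac = (-8)^2 - 4(-3)(14) = 64 + 168 = 232
Since D > 0: two distinct irrational roots


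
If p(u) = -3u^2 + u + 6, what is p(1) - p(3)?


p(1) = 4
p(3) = -18
p(1) - p(3) = 4 + 18 = 22


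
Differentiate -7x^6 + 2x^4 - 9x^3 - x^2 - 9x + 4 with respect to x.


Apply the power rule term by term:
  d/dx(-7x^6) = -42x^5
  d/dx(2x^4) = 8x^3
  d/dx(-9x^3) = -27x^2
  d/dx(-x^2) = -2x
  d/dx(-9x) = -9
  d/dx(4) = 0
p'(x) = -42x^5 + 8x^3 - 27x^2 - 2x - 9


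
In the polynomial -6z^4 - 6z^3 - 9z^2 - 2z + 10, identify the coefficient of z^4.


Read off the coefficient of z^4: -6


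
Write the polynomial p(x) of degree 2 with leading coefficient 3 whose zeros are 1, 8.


p(x) = 3(x - 1)(x - 8)
Expand: 3x^2 - 27x + 24


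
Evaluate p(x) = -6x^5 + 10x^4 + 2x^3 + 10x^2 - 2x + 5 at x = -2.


Using direct substitution:
  -6 * (-2)^5 = 192
  10 * (-2)^4 = 160
  2 * (-2)^3 = -16
  10 * (-2)^2 = 40
  -2 * (-2)^1 = 4
  constant: 5
Sum = 192 + 160 - 16 + 40 + 4 + 5 = 385


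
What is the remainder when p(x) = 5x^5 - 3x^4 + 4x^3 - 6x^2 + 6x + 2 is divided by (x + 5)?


By the Remainder Theorem, the remainder equals p(-5):
  5*(-5)^5 = -15625
  -3*(-5)^4 = -1875
  4*(-5)^3 = -500
  -6*(-5)^2 = -150
  6*(-5)^1 = -30
  constant: 2
Sum: -15625 - 1875 - 500 - 150 - 30 + 2 = -18178


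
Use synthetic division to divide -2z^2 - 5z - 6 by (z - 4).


Synthetic division with c = 4. Coefficients: -2, -5, -6
Bring down -2.
  -2 * 4 = -8; -8 - 5 = -13
  -13 * 4 = -52; -52 - 6 = -58
Quotient: -2z - 13, Remainder: -58


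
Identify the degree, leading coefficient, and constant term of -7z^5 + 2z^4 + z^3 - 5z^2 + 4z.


Highest power of z is 5, with coefficient -7. Constant term is 0.
Degree = 5, leading coefficient = -7, constant term = 0


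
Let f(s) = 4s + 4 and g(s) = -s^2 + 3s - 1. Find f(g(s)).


Substitute g(s) into f:
f(g(s)) = 4*(-s^2 + 3s - 1) + 4
Expand and combine: -4s^2 + 12s


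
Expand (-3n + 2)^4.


Expand (-3n + 2)^4 by repeated multiplication:
  (-3n + 2)^2 = 9n^2 - 12n + 4
  (-3n + 2)^3 = -27n^3 + 54n^2 - 36n + 8
= 81n^4 - 216n^3 + 216n^2 - 96n + 16


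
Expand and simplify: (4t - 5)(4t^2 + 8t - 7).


Distribute each term of the first polynomial:
  (4t)(4t^2 + 8t - 7) = 16t^3 + 32t^2 - 28t
  (-5)(4t^2 + 8t - 7) = -20t^2 - 40t + 35
Sum: 16t^3 + 12t^2 - 68t + 35


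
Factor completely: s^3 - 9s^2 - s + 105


Try integer roots (divisors of 105). s=7: p(7)=0.
Divide out (s - 7): quotient is s^2 - 2s - 15.
Factor the quadratic: (s - 5)(s + 3)
Result: (s - 7)(s - 5)(s + 3)


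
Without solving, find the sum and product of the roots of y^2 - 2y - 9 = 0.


For ay^2+by+c=0: sum = -b/a, product = c/a.
a=1, b=-2, c=-9
Sum = -(-2)/1 = 2
Product = (-9)/1 = -9


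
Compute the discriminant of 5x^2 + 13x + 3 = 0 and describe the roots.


D = b^2 - 4ac = (13)^2 - 4(5)(3) = 169 - 60 = 109
Since D > 0: two distinct irrational roots


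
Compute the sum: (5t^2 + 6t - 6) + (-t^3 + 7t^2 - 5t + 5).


Align terms by degree and add:
  5t^2 + 6t - 6
  -t^3 + 7t^2 - 5t + 5
= -t^3 + 12t^2 + t - 1


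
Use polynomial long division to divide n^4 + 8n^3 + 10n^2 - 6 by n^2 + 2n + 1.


(n^4 + 8n^3 + 10n^2 - 6) / (n^2 + 2n + 1)
Step 1: n^2 * (n^2 + 2n + 1) = n^4 + 2n^3 + n^2; subtract.
Step 2: 6n * (n^2 + 2n + 1) = 6n^3 + 12n^2 + 6n; subtract.
Step 3: -3 * (n^2 + 2n + 1) = -3n^2 - 6n - 3; subtract.
Quotient: n^2 + 6n - 3, Remainder: -3


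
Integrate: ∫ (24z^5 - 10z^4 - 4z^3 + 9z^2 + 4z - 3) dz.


Reverse power rule on each term:
  ∫ 24z^5 dz = 4z^6
  ∫ -10z^4 dz = -2z^5
  ∫ -4z^3 dz = -z^4
  ∫ 9z^2 dz = 3z^3
  ∫ 4z dz = 2z^2
  ∫ -3 dz = -3z
F(z) = 4z^6 - 2z^5 - z^4 + 3z^3 + 2z^2 - 3z + C


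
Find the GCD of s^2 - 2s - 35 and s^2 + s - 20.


Factor each:
  s^2 - 2s - 35 = (s + 5)(s - 7)
  s^2 + s - 20 = (s + 5)(s - 4)
Common monic factor: s + 5


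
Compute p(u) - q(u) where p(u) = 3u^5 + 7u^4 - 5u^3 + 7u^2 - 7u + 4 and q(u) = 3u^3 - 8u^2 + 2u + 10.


Distribute the minus sign:
  (3u^5 + 7u^4 - 5u^3 + 7u^2 - 7u + 4)
- (3u^3 - 8u^2 + 2u + 10)
Negate second polynomial: -3u^3 + 8u^2 - 2u - 10
Add: 3u^5 + 7u^4 - 8u^3 + 15u^2 - 9u - 6


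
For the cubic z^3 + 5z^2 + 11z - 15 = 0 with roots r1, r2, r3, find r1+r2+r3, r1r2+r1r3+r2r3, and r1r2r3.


Monic cubic z^3+bz^2+cz+d=0: sum=-b, pairwise sum=c, product=-d.
b=5, c=11, d=-15
r1+r2+r3 = -5
r1r2+r1r3+r2r3 = 11
r1r2r3 = 15


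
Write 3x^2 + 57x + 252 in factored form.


Roots satisfy r1 + r2 = -b/a = -19 and r1*r2 = c/a = 84.
So r1 = -12, r2 = -7.
3x^2 + 57x + 252 = 3(x - r1)(x - r2) = 3(x + 12)(x + 7)


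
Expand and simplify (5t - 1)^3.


Expand (5t - 1)^3 by repeated multiplication:
  (5t - 1)^2 = 25t^2 - 10t + 1
= 125t^3 - 75t^2 + 15t - 1


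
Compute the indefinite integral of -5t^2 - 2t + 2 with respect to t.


Reverse power rule on each term:
  ∫ -5t^2 dt = -(5/3)t^3
  ∫ -2t dt = -t^2
  ∫ 2 dt = 2t
F(t) = -(5/3)t^3 - t^2 + 2t + C


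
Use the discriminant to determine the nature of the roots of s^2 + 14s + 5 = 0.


D = b^2 - 4ac = (14)^2 - 4(1)(5) = 196 - 20 = 176
Since D > 0: two distinct irrational roots


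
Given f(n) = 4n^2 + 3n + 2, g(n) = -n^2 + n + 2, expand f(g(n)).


Substitute g(n) into f:
f(g(n)) = 4*(-n^2 + n + 2)^2 + 3*(-n^2 + n + 2) + 2
(-n^2 + n + 2)^2 = n^4 - 2n^3 - 3n^2 + 4n + 4
Expand and combine: 4n^4 - 8n^3 - 15n^2 + 19n + 24


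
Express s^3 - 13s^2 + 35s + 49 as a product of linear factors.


Try integer roots (divisors of 49). s=-1: p(-1)=0.
Divide out (s + 1): quotient is s^2 - 14s + 49.
Factor the quadratic: (s - 7)(s - 7)
Result: (s + 1)(s - 7)(s - 7)


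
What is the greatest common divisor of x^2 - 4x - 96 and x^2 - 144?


Factor each:
  x^2 - 4x - 96 = (x - 12)(x + 8)
  x^2 - 144 = (x - 12)(x + 12)
Common monic factor: x - 12


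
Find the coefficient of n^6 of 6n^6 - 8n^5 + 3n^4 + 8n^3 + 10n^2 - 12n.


Read off the coefficient of n^6: 6


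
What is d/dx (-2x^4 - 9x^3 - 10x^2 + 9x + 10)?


Apply the power rule term by term:
  d/dx(-2x^4) = -8x^3
  d/dx(-9x^3) = -27x^2
  d/dx(-10x^2) = -20x
  d/dx(9x) = 9
  d/dx(10) = 0
p'(x) = -8x^3 - 27x^2 - 20x + 9


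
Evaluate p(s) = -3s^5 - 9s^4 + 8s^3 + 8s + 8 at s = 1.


Using direct substitution:
  -3 * (1)^5 = -3
  -9 * (1)^4 = -9
  8 * (1)^3 = 8
  0 * (1)^2 = 0
  8 * (1)^1 = 8
  constant: 8
Sum = -3 - 9 + 8 + 0 + 8 + 8 = 12


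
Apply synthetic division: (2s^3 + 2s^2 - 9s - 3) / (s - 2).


Synthetic division with c = 2. Coefficients: 2, 2, -9, -3
Bring down 2.
  2 * 2 = 4; 4 + 2 = 6
  6 * 2 = 12; 12 - 9 = 3
  3 * 2 = 6; 6 - 3 = 3
Quotient: 2s^2 + 6s + 3, Remainder: 3


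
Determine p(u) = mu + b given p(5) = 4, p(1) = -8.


p(u) = mu + b. Using p(5)=4, p(1)=-8:
m = (4 + 8)/(5 - 1) = 12/4 = 3
b = 4 - m*(5) = 4 - 15 = -11
p(u) = 3u - 11


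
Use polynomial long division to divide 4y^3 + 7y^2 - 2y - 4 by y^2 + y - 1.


(4y^3 + 7y^2 - 2y - 4) / (y^2 + y - 1)
Step 1: 4y * (y^2 + y - 1) = 4y^3 + 4y^2 - 4y; subtract.
Step 2: 3 * (y^2 + y - 1) = 3y^2 + 3y - 3; subtract.
Quotient: 4y + 3, Remainder: -y - 1


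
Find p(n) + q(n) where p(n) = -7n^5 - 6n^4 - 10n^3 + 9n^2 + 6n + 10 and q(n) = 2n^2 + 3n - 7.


Align terms by degree and add:
  -7n^5 - 6n^4 - 10n^3 + 9n^2 + 6n + 10
+ 2n^2 + 3n - 7
= -7n^5 - 6n^4 - 10n^3 + 11n^2 + 9n + 3


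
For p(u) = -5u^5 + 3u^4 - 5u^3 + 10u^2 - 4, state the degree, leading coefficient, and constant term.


Highest power of u is 5, with coefficient -5. Constant term is -4.
Degree = 5, leading coefficient = -5, constant term = -4


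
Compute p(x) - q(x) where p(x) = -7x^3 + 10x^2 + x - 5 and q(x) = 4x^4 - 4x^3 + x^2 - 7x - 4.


Distribute the minus sign:
  (-7x^3 + 10x^2 + x - 5)
- (4x^4 - 4x^3 + x^2 - 7x - 4)
Negate second polynomial: -4x^4 + 4x^3 - x^2 + 7x + 4
Add: -4x^4 - 3x^3 + 9x^2 + 8x - 1


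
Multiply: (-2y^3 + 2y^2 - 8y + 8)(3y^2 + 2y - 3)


Distribute each term of the first polynomial:
  (-2y^3)(3y^2 + 2y - 3) = -6y^5 - 4y^4 + 6y^3
  (2y^2)(3y^2 + 2y - 3) = 6y^4 + 4y^3 - 6y^2
  (-8y)(3y^2 + 2y - 3) = -24y^3 - 16y^2 + 24y
  (8)(3y^2 + 2y - 3) = 24y^2 + 16y - 24
Sum: -6y^5 + 2y^4 - 14y^3 + 2y^2 + 40y - 24


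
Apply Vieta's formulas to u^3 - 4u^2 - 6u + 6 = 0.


Monic cubic u^3+bu^2+cu+d=0: sum=-b, pairwise sum=c, product=-d.
b=-4, c=-6, d=6
r1+r2+r3 = 4
r1r2+r1r3+r2r3 = -6
r1r2r3 = -6


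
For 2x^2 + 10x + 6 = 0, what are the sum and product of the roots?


For ax^2+bx+c=0: sum = -b/a, product = c/a.
a=2, b=10, c=6
Sum = -(10)/2 = -5
Product = (6)/2 = 3


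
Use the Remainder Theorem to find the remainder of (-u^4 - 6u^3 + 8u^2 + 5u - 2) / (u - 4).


By the Remainder Theorem, the remainder equals p(4):
  -1*(4)^4 = -256
  -6*(4)^3 = -384
  8*(4)^2 = 128
  5*(4)^1 = 20
  constant: -2
Sum: -256 - 384 + 128 + 20 - 2 = -494


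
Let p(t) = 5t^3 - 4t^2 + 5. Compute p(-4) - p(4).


p(-4) = -379
p(4) = 261
p(-4) - p(4) = -379 - 261 = -640


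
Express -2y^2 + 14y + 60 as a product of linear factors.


Roots satisfy r1 + r2 = -b/a = 7 and r1*r2 = c/a = -30.
So r1 = 10, r2 = -3.
-2y^2 + 14y + 60 = -2(y - r1)(y - r2) = -2(y - 10)(y + 3)


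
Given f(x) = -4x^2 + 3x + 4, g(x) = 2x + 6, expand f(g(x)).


Substitute g(x) into f:
f(g(x)) = -4*(2x + 6)^2 + 3*(2x + 6) + 4
(2x + 6)^2 = 4x^2 + 24x + 36
Expand and combine: -16x^2 - 90x - 122


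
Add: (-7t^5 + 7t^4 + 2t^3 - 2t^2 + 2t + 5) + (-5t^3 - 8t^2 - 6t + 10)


Align terms by degree and add:
  -7t^5 + 7t^4 + 2t^3 - 2t^2 + 2t + 5
  -5t^3 - 8t^2 - 6t + 10
= -7t^5 + 7t^4 - 3t^3 - 10t^2 - 4t + 15


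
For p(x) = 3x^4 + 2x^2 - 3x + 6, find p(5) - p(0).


p(5) = 1916
p(0) = 6
p(5) - p(0) = 1916 - 6 = 1910


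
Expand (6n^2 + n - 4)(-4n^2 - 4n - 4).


Distribute each term of the first polynomial:
  (6n^2)(-4n^2 - 4n - 4) = -24n^4 - 24n^3 - 24n^2
  (n)(-4n^2 - 4n - 4) = -4n^3 - 4n^2 - 4n
  (-4)(-4n^2 - 4n - 4) = 16n^2 + 16n + 16
Sum: -24n^4 - 28n^3 - 12n^2 + 12n + 16


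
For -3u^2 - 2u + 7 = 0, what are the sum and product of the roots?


For au^2+bu+c=0: sum = -b/a, product = c/a.
a=-3, b=-2, c=7
Sum = -(-2)/-3 = -2/3
Product = (7)/-3 = -7/3


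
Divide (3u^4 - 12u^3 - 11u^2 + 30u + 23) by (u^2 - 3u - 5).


(3u^4 - 12u^3 - 11u^2 + 30u + 23) / (u^2 - 3u - 5)
Step 1: 3u^2 * (u^2 - 3u - 5) = 3u^4 - 9u^3 - 15u^2; subtract.
Step 2: -3u * (u^2 - 3u - 5) = -3u^3 + 9u^2 + 15u; subtract.
Step 3: -5 * (u^2 - 3u - 5) = -5u^2 + 15u + 25; subtract.
Quotient: 3u^2 - 3u - 5, Remainder: -2


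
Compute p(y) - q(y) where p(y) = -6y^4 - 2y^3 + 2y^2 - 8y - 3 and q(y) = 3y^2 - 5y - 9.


Distribute the minus sign:
  (-6y^4 - 2y^3 + 2y^2 - 8y - 3)
- (3y^2 - 5y - 9)
Negate second polynomial: -3y^2 + 5y + 9
Add: -6y^4 - 2y^3 - y^2 - 3y + 6


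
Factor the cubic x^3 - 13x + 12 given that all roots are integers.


Try integer roots (divisors of 12). x=3: p(3)=0.
Divide out (x - 3): quotient is x^2 + 3x - 4.
Factor the quadratic: (x + 4)(x - 1)
Result: (x - 3)(x + 4)(x - 1)


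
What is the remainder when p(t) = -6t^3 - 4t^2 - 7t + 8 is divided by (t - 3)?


By the Remainder Theorem, the remainder equals p(3):
  -6*(3)^3 = -162
  -4*(3)^2 = -36
  -7*(3)^1 = -21
  constant: 8
Sum: -162 - 36 - 21 + 8 = -211


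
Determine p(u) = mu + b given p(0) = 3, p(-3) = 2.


p(u) = mu + b. Using p(0)=3, p(-3)=2:
m = (3 - 2)/(0 + 3) = 1/3 = 1/3
b = 3 - m*(0) = 3 = 3
p(u) = (1/3)u + 3


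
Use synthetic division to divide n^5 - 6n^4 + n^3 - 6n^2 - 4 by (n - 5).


Synthetic division with c = 5. Coefficients: 1, -6, 1, -6, 0, -4
Bring down 1.
  1 * 5 = 5; 5 - 6 = -1
  -1 * 5 = -5; -5 + 1 = -4
  -4 * 5 = -20; -20 - 6 = -26
  -26 * 5 = -130; -130 + 0 = -130
  -130 * 5 = -650; -650 - 4 = -654
Quotient: n^4 - n^3 - 4n^2 - 26n - 130, Remainder: -654


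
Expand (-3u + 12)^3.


Expand (-3u + 12)^3 by repeated multiplication:
  (-3u + 12)^2 = 9u^2 - 72u + 144
= -27u^3 + 324u^2 - 1296u + 1728


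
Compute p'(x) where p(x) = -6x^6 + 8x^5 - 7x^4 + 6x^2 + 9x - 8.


Apply the power rule term by term:
  d/dx(-6x^6) = -36x^5
  d/dx(8x^5) = 40x^4
  d/dx(-7x^4) = -28x^3
  d/dx(6x^2) = 12x
  d/dx(9x) = 9
  d/dx(-8) = 0
p'(x) = -36x^5 + 40x^4 - 28x^3 + 12x + 9


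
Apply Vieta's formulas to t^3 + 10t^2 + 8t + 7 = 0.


Monic cubic t^3+bt^2+ct+d=0: sum=-b, pairwise sum=c, product=-d.
b=10, c=8, d=7
r1+r2+r3 = -10
r1r2+r1r3+r2r3 = 8
r1r2r3 = -7


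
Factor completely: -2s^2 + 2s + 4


Roots satisfy r1 + r2 = -b/a = 1 and r1*r2 = c/a = -2.
So r1 = -1, r2 = 2.
-2s^2 + 2s + 4 = -2(s - r1)(s - r2) = -2(s + 1)(s - 2)


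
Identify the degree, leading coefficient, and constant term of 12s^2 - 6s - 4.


Highest power of s is 2, with coefficient 12. Constant term is -4.
Degree = 2, leading coefficient = 12, constant term = -4


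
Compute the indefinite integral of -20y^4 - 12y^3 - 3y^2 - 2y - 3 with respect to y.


Reverse power rule on each term:
  ∫ -20y^4 dy = -4y^5
  ∫ -12y^3 dy = -3y^4
  ∫ -3y^2 dy = -y^3
  ∫ -2y dy = -y^2
  ∫ -3 dy = -3y
F(y) = -4y^5 - 3y^4 - y^3 - y^2 - 3y + C


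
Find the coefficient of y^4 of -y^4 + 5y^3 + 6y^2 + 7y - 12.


Read off the coefficient of y^4: -1


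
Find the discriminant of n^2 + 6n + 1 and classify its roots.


D = b^2 - 4ac = (6)^2 - 4(1)(1) = 36 - 4 = 32
Since D > 0: two distinct irrational roots


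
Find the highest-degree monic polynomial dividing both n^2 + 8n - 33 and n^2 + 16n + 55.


Factor each:
  n^2 + 8n - 33 = (n + 11)(n - 3)
  n^2 + 16n + 55 = (n + 11)(n + 5)
Common monic factor: n + 11


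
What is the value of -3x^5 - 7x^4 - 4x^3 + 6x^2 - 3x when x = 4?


Using direct substitution:
  -3 * (4)^5 = -3072
  -7 * (4)^4 = -1792
  -4 * (4)^3 = -256
  6 * (4)^2 = 96
  -3 * (4)^1 = -12
  constant: 0
Sum = -3072 - 1792 - 256 + 96 - 12 + 0 = -5036


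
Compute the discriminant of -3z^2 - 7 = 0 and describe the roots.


D = b^2 - 4ac = (0)^2 - 4(-3)(-7) = 0 - 84 = -84
Since D < 0: two complex conjugate roots (no real roots)


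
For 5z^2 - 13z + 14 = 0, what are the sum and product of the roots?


For az^2+bz+c=0: sum = -b/a, product = c/a.
a=5, b=-13, c=14
Sum = -(-13)/5 = 13/5
Product = (14)/5 = 14/5


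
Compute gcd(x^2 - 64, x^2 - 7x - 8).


Factor each:
  x^2 - 64 = (x - 8)(x + 8)
  x^2 - 7x - 8 = (x - 8)(x + 1)
Common monic factor: x - 8


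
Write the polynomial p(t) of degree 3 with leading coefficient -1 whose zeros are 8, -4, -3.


p(t) = -(t - 8)(t + 4)(t + 3)
Expand: -t^3 + t^2 + 44t + 96


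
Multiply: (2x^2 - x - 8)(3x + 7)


Distribute each term of the first polynomial:
  (2x^2)(3x + 7) = 6x^3 + 14x^2
  (-x)(3x + 7) = -3x^2 - 7x
  (-8)(3x + 7) = -24x - 56
Sum: 6x^3 + 11x^2 - 31x - 56


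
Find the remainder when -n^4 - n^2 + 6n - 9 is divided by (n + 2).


By the Remainder Theorem, the remainder equals p(-2):
  -1*(-2)^4 = -16
  0*(-2)^3 = 0
  -1*(-2)^2 = -4
  6*(-2)^1 = -12
  constant: -9
Sum: -16 + 0 - 4 - 12 - 9 = -41


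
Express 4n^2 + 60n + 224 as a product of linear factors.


Roots satisfy r1 + r2 = -b/a = -15 and r1*r2 = c/a = 56.
So r1 = -8, r2 = -7.
4n^2 + 60n + 224 = 4(n - r1)(n - r2) = 4(n + 8)(n + 7)


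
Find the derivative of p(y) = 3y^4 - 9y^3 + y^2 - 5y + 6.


Apply the power rule term by term:
  d/dy(3y^4) = 12y^3
  d/dy(-9y^3) = -27y^2
  d/dy(y^2) = 2y
  d/dy(-5y) = -5
  d/dy(6) = 0
p'(y) = 12y^3 - 27y^2 + 2y - 5


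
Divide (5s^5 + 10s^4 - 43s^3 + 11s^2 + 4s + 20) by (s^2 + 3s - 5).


(5s^5 + 10s^4 - 43s^3 + 11s^2 + 4s + 20) / (s^2 + 3s - 5)
Step 1: 5s^3 * (s^2 + 3s - 5) = 5s^5 + 15s^4 - 25s^3; subtract.
Step 2: -5s^2 * (s^2 + 3s - 5) = -5s^4 - 15s^3 + 25s^2; subtract.
Step 3: -3s * (s^2 + 3s - 5) = -3s^3 - 9s^2 + 15s; subtract.
Step 4: -5 * (s^2 + 3s - 5) = -5s^2 - 15s + 25; subtract.
Quotient: 5s^3 - 5s^2 - 3s - 5, Remainder: 4s - 5


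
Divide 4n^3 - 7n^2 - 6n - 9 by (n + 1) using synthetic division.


Synthetic division with c = -1. Coefficients: 4, -7, -6, -9
Bring down 4.
  4 * -1 = -4; -4 - 7 = -11
  -11 * -1 = 11; 11 - 6 = 5
  5 * -1 = -5; -5 - 9 = -14
Quotient: 4n^2 - 11n + 5, Remainder: -14


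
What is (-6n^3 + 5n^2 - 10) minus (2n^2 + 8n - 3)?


Distribute the minus sign:
  (-6n^3 + 5n^2 - 10)
- (2n^2 + 8n - 3)
Negate second polynomial: -2n^2 - 8n + 3
Add: -6n^3 + 3n^2 - 8n - 7


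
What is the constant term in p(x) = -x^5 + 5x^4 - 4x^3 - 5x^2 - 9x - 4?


Read off the constant term: -4


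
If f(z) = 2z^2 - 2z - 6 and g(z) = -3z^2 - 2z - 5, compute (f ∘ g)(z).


Substitute g(z) into f:
f(g(z)) = 2*(-3z^2 - 2z - 5)^2 + (-2)*(-3z^2 - 2z - 5) + (-6)
(-3z^2 - 2z - 5)^2 = 9z^4 + 12z^3 + 34z^2 + 20z + 25
Expand and combine: 18z^4 + 24z^3 + 74z^2 + 44z + 54


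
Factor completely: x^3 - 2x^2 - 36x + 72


Try integer roots (divisors of 72). x=-6: p(-6)=0.
Divide out (x + 6): quotient is x^2 - 8x + 12.
Factor the quadratic: (x - 6)(x - 2)
Result: (x + 6)(x - 6)(x - 2)


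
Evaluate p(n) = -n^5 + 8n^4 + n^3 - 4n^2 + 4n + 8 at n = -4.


Using direct substitution:
  -1 * (-4)^5 = 1024
  8 * (-4)^4 = 2048
  1 * (-4)^3 = -64
  -4 * (-4)^2 = -64
  4 * (-4)^1 = -16
  constant: 8
Sum = 1024 + 2048 - 64 - 64 - 16 + 8 = 2936


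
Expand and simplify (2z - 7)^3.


Expand (2z - 7)^3 by repeated multiplication:
  (2z - 7)^2 = 4z^2 - 28z + 49
= 8z^3 - 84z^2 + 294z - 343


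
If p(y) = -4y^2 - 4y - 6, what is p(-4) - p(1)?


p(-4) = -54
p(1) = -14
p(-4) - p(1) = -54 + 14 = -40


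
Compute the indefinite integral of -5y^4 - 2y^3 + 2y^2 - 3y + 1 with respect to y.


Reverse power rule on each term:
  ∫ -5y^4 dy = -y^5
  ∫ -2y^3 dy = -(1/2)y^4
  ∫ 2y^2 dy = (2/3)y^3
  ∫ -3y dy = -(3/2)y^2
  ∫ 1 dy = y
F(y) = -y^5 - (1/2)y^4 + (2/3)y^3 - (3/2)y^2 + y + C


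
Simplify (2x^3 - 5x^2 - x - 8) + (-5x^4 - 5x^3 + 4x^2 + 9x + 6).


Align terms by degree and add:
  2x^3 - 5x^2 - x - 8
  -5x^4 - 5x^3 + 4x^2 + 9x + 6
= -5x^4 - 3x^3 - x^2 + 8x - 2


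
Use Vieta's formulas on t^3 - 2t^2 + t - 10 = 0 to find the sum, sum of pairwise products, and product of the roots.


Monic cubic t^3+bt^2+ct+d=0: sum=-b, pairwise sum=c, product=-d.
b=-2, c=1, d=-10
r1+r2+r3 = 2
r1r2+r1r3+r2r3 = 1
r1r2r3 = 10


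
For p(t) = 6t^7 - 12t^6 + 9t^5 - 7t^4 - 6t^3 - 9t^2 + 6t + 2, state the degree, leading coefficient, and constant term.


Highest power of t is 7, with coefficient 6. Constant term is 2.
Degree = 7, leading coefficient = 6, constant term = 2


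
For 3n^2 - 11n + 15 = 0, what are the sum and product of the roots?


For an^2+bn+c=0: sum = -b/a, product = c/a.
a=3, b=-11, c=15
Sum = -(-11)/3 = 11/3
Product = (15)/3 = 5


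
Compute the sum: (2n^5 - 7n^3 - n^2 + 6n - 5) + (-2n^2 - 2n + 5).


Align terms by degree and add:
  2n^5 - 7n^3 - n^2 + 6n - 5
  -2n^2 - 2n + 5
= 2n^5 - 7n^3 - 3n^2 + 4n


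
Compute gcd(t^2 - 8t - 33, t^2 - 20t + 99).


Factor each:
  t^2 - 8t - 33 = (t - 11)(t + 3)
  t^2 - 20t + 99 = (t - 11)(t - 9)
Common monic factor: t - 11


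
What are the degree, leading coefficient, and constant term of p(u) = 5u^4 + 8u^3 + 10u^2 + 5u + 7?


Highest power of u is 4, with coefficient 5. Constant term is 7.
Degree = 4, leading coefficient = 5, constant term = 7


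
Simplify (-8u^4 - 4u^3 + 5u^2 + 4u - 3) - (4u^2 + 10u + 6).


Distribute the minus sign:
  (-8u^4 - 4u^3 + 5u^2 + 4u - 3)
- (4u^2 + 10u + 6)
Negate second polynomial: -4u^2 - 10u - 6
Add: -8u^4 - 4u^3 + u^2 - 6u - 9


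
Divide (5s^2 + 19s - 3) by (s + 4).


(5s^2 + 19s - 3) / (s + 4)
Step 1: 5s * (s + 4) = 5s^2 + 20s; subtract.
Step 2: -1 * (s + 4) = -s - 4; subtract.
Quotient: 5s - 1, Remainder: 1


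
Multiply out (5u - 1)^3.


Expand (5u - 1)^3 by repeated multiplication:
  (5u - 1)^2 = 25u^2 - 10u + 1
= 125u^3 - 75u^2 + 15u - 1


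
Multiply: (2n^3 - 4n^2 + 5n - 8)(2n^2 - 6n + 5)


Distribute each term of the first polynomial:
  (2n^3)(2n^2 - 6n + 5) = 4n^5 - 12n^4 + 10n^3
  (-4n^2)(2n^2 - 6n + 5) = -8n^4 + 24n^3 - 20n^2
  (5n)(2n^2 - 6n + 5) = 10n^3 - 30n^2 + 25n
  (-8)(2n^2 - 6n + 5) = -16n^2 + 48n - 40
Sum: 4n^5 - 20n^4 + 44n^3 - 66n^2 + 73n - 40


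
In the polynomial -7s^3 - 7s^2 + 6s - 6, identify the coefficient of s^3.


Read off the coefficient of s^3: -7


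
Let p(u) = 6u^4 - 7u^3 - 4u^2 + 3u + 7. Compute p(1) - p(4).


p(1) = 5
p(4) = 1043
p(1) - p(4) = 5 - 1043 = -1038


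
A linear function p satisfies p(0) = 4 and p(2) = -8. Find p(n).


p(n) = mn + b. Using p(0)=4, p(2)=-8:
m = (4 + 8)/(0 - 2) = 12/-2 = -6
b = 4 - m*(0) = 4 = 4
p(n) = -6n + 4


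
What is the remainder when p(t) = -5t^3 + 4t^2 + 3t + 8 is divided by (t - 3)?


By the Remainder Theorem, the remainder equals p(3):
  -5*(3)^3 = -135
  4*(3)^2 = 36
  3*(3)^1 = 9
  constant: 8
Sum: -135 + 36 + 9 + 8 = -82


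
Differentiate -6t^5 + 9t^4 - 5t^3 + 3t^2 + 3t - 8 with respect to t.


Apply the power rule term by term:
  d/dt(-6t^5) = -30t^4
  d/dt(9t^4) = 36t^3
  d/dt(-5t^3) = -15t^2
  d/dt(3t^2) = 6t
  d/dt(3t) = 3
  d/dt(-8) = 0
p'(t) = -30t^4 + 36t^3 - 15t^2 + 6t + 3


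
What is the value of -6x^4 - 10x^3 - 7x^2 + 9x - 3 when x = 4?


Using direct substitution:
  -6 * (4)^4 = -1536
  -10 * (4)^3 = -640
  -7 * (4)^2 = -112
  9 * (4)^1 = 36
  constant: -3
Sum = -1536 - 640 - 112 + 36 - 3 = -2255


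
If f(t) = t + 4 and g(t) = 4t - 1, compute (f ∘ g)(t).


Substitute g(t) into f:
f(g(t)) = 1*(4t - 1) + 4
Expand and combine: 4t + 3


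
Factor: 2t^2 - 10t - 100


Roots satisfy r1 + r2 = -b/a = 5 and r1*r2 = c/a = -50.
So r1 = 10, r2 = -5.
2t^2 - 10t - 100 = 2(t - r1)(t - r2) = 2(t - 10)(t + 5)


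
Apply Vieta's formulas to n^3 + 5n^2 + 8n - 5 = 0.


Monic cubic n^3+bn^2+cn+d=0: sum=-b, pairwise sum=c, product=-d.
b=5, c=8, d=-5
r1+r2+r3 = -5
r1r2+r1r3+r2r3 = 8
r1r2r3 = 5


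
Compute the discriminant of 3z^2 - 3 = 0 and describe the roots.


D = b^2 - 4ac = (0)^2 - 4(3)(-3) = 0 + 36 = 36
Since D > 0: two distinct rational roots


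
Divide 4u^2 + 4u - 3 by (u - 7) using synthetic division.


Synthetic division with c = 7. Coefficients: 4, 4, -3
Bring down 4.
  4 * 7 = 28; 28 + 4 = 32
  32 * 7 = 224; 224 - 3 = 221
Quotient: 4u + 32, Remainder: 221


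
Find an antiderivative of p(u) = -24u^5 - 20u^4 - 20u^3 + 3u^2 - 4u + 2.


Reverse power rule on each term:
  ∫ -24u^5 du = -4u^6
  ∫ -20u^4 du = -4u^5
  ∫ -20u^3 du = -5u^4
  ∫ 3u^2 du = u^3
  ∫ -4u du = -2u^2
  ∫ 2 du = 2u
F(u) = -4u^6 - 4u^5 - 5u^4 + u^3 - 2u^2 + 2u + C


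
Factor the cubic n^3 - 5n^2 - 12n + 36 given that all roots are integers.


Try integer roots (divisors of 36). n=-3: p(-3)=0.
Divide out (n + 3): quotient is n^2 - 8n + 12.
Factor the quadratic: (n - 6)(n - 2)
Result: (n + 3)(n - 6)(n - 2)


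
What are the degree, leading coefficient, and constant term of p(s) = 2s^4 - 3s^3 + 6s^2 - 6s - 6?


Highest power of s is 4, with coefficient 2. Constant term is -6.
Degree = 4, leading coefficient = 2, constant term = -6


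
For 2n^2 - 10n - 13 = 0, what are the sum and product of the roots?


For an^2+bn+c=0: sum = -b/a, product = c/a.
a=2, b=-10, c=-13
Sum = -(-10)/2 = 5
Product = (-13)/2 = -13/2


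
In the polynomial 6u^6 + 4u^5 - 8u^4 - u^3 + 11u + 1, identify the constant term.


Read off the constant term: 1


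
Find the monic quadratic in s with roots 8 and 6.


p(s) = (s - 8)(s - 6)
Expand: s^2 - 14s + 48


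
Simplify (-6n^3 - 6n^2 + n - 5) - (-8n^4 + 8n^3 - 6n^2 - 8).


Distribute the minus sign:
  (-6n^3 - 6n^2 + n - 5)
- (-8n^4 + 8n^3 - 6n^2 - 8)
Negate second polynomial: 8n^4 - 8n^3 + 6n^2 + 8
Add: 8n^4 - 14n^3 + n + 3


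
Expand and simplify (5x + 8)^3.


Expand (5x + 8)^3 by repeated multiplication:
  (5x + 8)^2 = 25x^2 + 80x + 64
= 125x^3 + 600x^2 + 960x + 512


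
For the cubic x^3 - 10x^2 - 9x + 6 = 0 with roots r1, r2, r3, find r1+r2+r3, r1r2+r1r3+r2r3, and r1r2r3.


Monic cubic x^3+bx^2+cx+d=0: sum=-b, pairwise sum=c, product=-d.
b=-10, c=-9, d=6
r1+r2+r3 = 10
r1r2+r1r3+r2r3 = -9
r1r2r3 = -6


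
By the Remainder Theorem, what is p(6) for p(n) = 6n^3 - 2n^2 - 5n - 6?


By the Remainder Theorem, the remainder equals p(6):
  6*(6)^3 = 1296
  -2*(6)^2 = -72
  -5*(6)^1 = -30
  constant: -6
Sum: 1296 - 72 - 30 - 6 = 1188


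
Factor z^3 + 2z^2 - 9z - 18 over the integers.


Try integer roots (divisors of -18). z=3: p(3)=0.
Divide out (z - 3): quotient is z^2 + 5z + 6.
Factor the quadratic: (z + 3)(z + 2)
Result: (z - 3)(z + 3)(z + 2)


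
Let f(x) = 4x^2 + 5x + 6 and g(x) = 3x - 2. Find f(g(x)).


Substitute g(x) into f:
f(g(x)) = 4*(3x - 2)^2 + 5*(3x - 2) + 6
(3x - 2)^2 = 9x^2 - 12x + 4
Expand and combine: 36x^2 - 33x + 12


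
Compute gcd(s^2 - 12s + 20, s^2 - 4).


Factor each:
  s^2 - 12s + 20 = (s - 2)(s - 10)
  s^2 - 4 = (s - 2)(s + 2)
Common monic factor: s - 2


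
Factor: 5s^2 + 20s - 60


Roots satisfy r1 + r2 = -b/a = -4 and r1*r2 = c/a = -12.
So r1 = -6, r2 = 2.
5s^2 + 20s - 60 = 5(s - r1)(s - r2) = 5(s + 6)(s - 2)


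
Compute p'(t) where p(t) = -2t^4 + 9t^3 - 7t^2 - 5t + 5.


Apply the power rule term by term:
  d/dt(-2t^4) = -8t^3
  d/dt(9t^3) = 27t^2
  d/dt(-7t^2) = -14t
  d/dt(-5t) = -5
  d/dt(5) = 0
p'(t) = -8t^3 + 27t^2 - 14t - 5


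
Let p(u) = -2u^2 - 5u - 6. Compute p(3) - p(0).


p(3) = -39
p(0) = -6
p(3) - p(0) = -39 + 6 = -33


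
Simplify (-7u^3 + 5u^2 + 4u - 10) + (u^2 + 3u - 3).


Align terms by degree and add:
  -7u^3 + 5u^2 + 4u - 10
+ u^2 + 3u - 3
= -7u^3 + 6u^2 + 7u - 13


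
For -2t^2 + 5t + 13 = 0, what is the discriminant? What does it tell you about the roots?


D = b^2 - 4ac = (5)^2 - 4(-2)(13) = 25 + 104 = 129
Since D > 0: two distinct irrational roots


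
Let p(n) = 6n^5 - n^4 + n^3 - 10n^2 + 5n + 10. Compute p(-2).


Using direct substitution:
  6 * (-2)^5 = -192
  -1 * (-2)^4 = -16
  1 * (-2)^3 = -8
  -10 * (-2)^2 = -40
  5 * (-2)^1 = -10
  constant: 10
Sum = -192 - 16 - 8 - 40 - 10 + 10 = -256


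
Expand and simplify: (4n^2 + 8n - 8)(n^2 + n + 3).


Distribute each term of the first polynomial:
  (4n^2)(n^2 + n + 3) = 4n^4 + 4n^3 + 12n^2
  (8n)(n^2 + n + 3) = 8n^3 + 8n^2 + 24n
  (-8)(n^2 + n + 3) = -8n^2 - 8n - 24
Sum: 4n^4 + 12n^3 + 12n^2 + 16n - 24


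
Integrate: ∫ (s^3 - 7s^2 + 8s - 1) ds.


Reverse power rule on each term:
  ∫ s^3 ds = (1/4)s^4
  ∫ -7s^2 ds = -(7/3)s^3
  ∫ 8s ds = 4s^2
  ∫ -1 ds = -s
F(s) = (1/4)s^4 - (7/3)s^3 + 4s^2 - s + C


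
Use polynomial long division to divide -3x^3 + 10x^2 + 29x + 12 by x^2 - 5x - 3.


(-3x^3 + 10x^2 + 29x + 12) / (x^2 - 5x - 3)
Step 1: -3x * (x^2 - 5x - 3) = -3x^3 + 15x^2 + 9x; subtract.
Step 2: -5 * (x^2 - 5x - 3) = -5x^2 + 25x + 15; subtract.
Quotient: -3x - 5, Remainder: -5x - 3


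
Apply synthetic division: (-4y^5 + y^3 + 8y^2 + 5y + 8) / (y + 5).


Synthetic division with c = -5. Coefficients: -4, 0, 1, 8, 5, 8
Bring down -4.
  -4 * -5 = 20; 20 + 0 = 20
  20 * -5 = -100; -100 + 1 = -99
  -99 * -5 = 495; 495 + 8 = 503
  503 * -5 = -2515; -2515 + 5 = -2510
  -2510 * -5 = 12550; 12550 + 8 = 12558
Quotient: -4y^4 + 20y^3 - 99y^2 + 503y - 2510, Remainder: 12558


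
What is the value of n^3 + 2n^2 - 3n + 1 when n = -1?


Using direct substitution:
  1 * (-1)^3 = -1
  2 * (-1)^2 = 2
  -3 * (-1)^1 = 3
  constant: 1
Sum = -1 + 2 + 3 + 1 = 5


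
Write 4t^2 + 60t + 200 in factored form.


Roots satisfy r1 + r2 = -b/a = -15 and r1*r2 = c/a = 50.
So r1 = -5, r2 = -10.
4t^2 + 60t + 200 = 4(t - r1)(t - r2) = 4(t + 5)(t + 10)


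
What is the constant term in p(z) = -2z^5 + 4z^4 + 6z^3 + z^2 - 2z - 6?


Read off the constant term: -6


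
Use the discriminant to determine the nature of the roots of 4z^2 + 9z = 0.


D = b^2 - 4ac = (9)^2 - 4(4)(0) = 81 = 81
Since D > 0: two distinct rational roots


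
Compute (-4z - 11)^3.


Expand (-4z - 11)^3 by repeated multiplication:
  (-4z - 11)^2 = 16z^2 + 88z + 121
= -64z^3 - 528z^2 - 1452z - 1331


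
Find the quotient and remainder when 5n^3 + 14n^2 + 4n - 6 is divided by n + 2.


(5n^3 + 14n^2 + 4n - 6) / (n + 2)
Step 1: 5n^2 * (n + 2) = 5n^3 + 10n^2; subtract.
Step 2: 4n * (n + 2) = 4n^2 + 8n; subtract.
Step 3: -4 * (n + 2) = -4n - 8; subtract.
Quotient: 5n^2 + 4n - 4, Remainder: 2


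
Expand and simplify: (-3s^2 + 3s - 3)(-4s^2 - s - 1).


Distribute each term of the first polynomial:
  (-3s^2)(-4s^2 - s - 1) = 12s^4 + 3s^3 + 3s^2
  (3s)(-4s^2 - s - 1) = -12s^3 - 3s^2 - 3s
  (-3)(-4s^2 - s - 1) = 12s^2 + 3s + 3
Sum: 12s^4 - 9s^3 + 12s^2 + 3


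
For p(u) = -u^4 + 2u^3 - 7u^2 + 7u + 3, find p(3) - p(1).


p(3) = -66
p(1) = 4
p(3) - p(1) = -66 - 4 = -70


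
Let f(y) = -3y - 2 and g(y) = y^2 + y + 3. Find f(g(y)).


Substitute g(y) into f:
f(g(y)) = -3*(y^2 + y + 3) + (-2)
Expand and combine: -3y^2 - 3y - 11


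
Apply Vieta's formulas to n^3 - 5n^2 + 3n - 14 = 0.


Monic cubic n^3+bn^2+cn+d=0: sum=-b, pairwise sum=c, product=-d.
b=-5, c=3, d=-14
r1+r2+r3 = 5
r1r2+r1r3+r2r3 = 3
r1r2r3 = 14


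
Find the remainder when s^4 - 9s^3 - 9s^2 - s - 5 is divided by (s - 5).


By the Remainder Theorem, the remainder equals p(5):
  1*(5)^4 = 625
  -9*(5)^3 = -1125
  -9*(5)^2 = -225
  -1*(5)^1 = -5
  constant: -5
Sum: 625 - 1125 - 225 - 5 - 5 = -735


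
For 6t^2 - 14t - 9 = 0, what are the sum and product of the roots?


For at^2+bt+c=0: sum = -b/a, product = c/a.
a=6, b=-14, c=-9
Sum = -(-14)/6 = 7/3
Product = (-9)/6 = -3/2


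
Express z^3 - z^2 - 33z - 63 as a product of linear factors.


Try integer roots (divisors of -63). z=-3: p(-3)=0.
Divide out (z + 3): quotient is z^2 - 4z - 21.
Factor the quadratic: (z - 7)(z + 3)
Result: (z + 3)(z - 7)(z + 3)


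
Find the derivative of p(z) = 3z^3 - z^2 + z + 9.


Apply the power rule term by term:
  d/dz(3z^3) = 9z^2
  d/dz(-z^2) = -2z
  d/dz(z) = 1
  d/dz(9) = 0
p'(z) = 9z^2 - 2z + 1


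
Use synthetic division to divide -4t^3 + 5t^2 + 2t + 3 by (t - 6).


Synthetic division with c = 6. Coefficients: -4, 5, 2, 3
Bring down -4.
  -4 * 6 = -24; -24 + 5 = -19
  -19 * 6 = -114; -114 + 2 = -112
  -112 * 6 = -672; -672 + 3 = -669
Quotient: -4t^2 - 19t - 112, Remainder: -669


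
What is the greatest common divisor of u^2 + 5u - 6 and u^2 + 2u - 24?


Factor each:
  u^2 + 5u - 6 = (u + 6)(u - 1)
  u^2 + 2u - 24 = (u + 6)(u - 4)
Common monic factor: u + 6


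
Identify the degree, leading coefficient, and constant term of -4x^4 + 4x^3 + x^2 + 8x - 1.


Highest power of x is 4, with coefficient -4. Constant term is -1.
Degree = 4, leading coefficient = -4, constant term = -1


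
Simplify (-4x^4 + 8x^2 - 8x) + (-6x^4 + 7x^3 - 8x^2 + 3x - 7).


Align terms by degree and add:
  -4x^4 + 8x^2 - 8x
  -6x^4 + 7x^3 - 8x^2 + 3x - 7
= -10x^4 + 7x^3 - 5x - 7


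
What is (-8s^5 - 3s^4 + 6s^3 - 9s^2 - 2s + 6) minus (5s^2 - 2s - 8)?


Distribute the minus sign:
  (-8s^5 - 3s^4 + 6s^3 - 9s^2 - 2s + 6)
- (5s^2 - 2s - 8)
Negate second polynomial: -5s^2 + 2s + 8
Add: -8s^5 - 3s^4 + 6s^3 - 14s^2 + 14


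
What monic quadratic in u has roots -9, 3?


p(u) = (u + 9)(u - 3)
Expand: u^2 + 6u - 27


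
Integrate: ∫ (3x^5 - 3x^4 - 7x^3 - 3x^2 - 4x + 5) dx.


Reverse power rule on each term:
  ∫ 3x^5 dx = (1/2)x^6
  ∫ -3x^4 dx = -(3/5)x^5
  ∫ -7x^3 dx = -(7/4)x^4
  ∫ -3x^2 dx = -x^3
  ∫ -4x dx = -2x^2
  ∫ 5 dx = 5x
F(x) = (1/2)x^6 - (3/5)x^5 - (7/4)x^4 - x^3 - 2x^2 + 5x + C


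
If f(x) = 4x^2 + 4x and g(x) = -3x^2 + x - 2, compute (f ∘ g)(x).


Substitute g(x) into f:
f(g(x)) = 4*(-3x^2 + x - 2)^2 + 4*(-3x^2 + x - 2)
(-3x^2 + x - 2)^2 = 9x^4 - 6x^3 + 13x^2 - 4x + 4
Expand and combine: 36x^4 - 24x^3 + 40x^2 - 12x + 8


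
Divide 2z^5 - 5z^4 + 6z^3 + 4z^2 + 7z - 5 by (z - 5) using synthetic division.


Synthetic division with c = 5. Coefficients: 2, -5, 6, 4, 7, -5
Bring down 2.
  2 * 5 = 10; 10 - 5 = 5
  5 * 5 = 25; 25 + 6 = 31
  31 * 5 = 155; 155 + 4 = 159
  159 * 5 = 795; 795 + 7 = 802
  802 * 5 = 4010; 4010 - 5 = 4005
Quotient: 2z^4 + 5z^3 + 31z^2 + 159z + 802, Remainder: 4005


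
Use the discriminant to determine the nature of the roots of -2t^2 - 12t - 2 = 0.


D = b^2 - 4ac = (-12)^2 - 4(-2)(-2) = 144 - 16 = 128
Since D > 0: two distinct irrational roots


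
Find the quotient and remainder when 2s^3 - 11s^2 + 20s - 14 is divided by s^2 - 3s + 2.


(2s^3 - 11s^2 + 20s - 14) / (s^2 - 3s + 2)
Step 1: 2s * (s^2 - 3s + 2) = 2s^3 - 6s^2 + 4s; subtract.
Step 2: -5 * (s^2 - 3s + 2) = -5s^2 + 15s - 10; subtract.
Quotient: 2s - 5, Remainder: s - 4


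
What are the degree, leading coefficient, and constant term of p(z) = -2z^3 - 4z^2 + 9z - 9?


Highest power of z is 3, with coefficient -2. Constant term is -9.
Degree = 3, leading coefficient = -2, constant term = -9


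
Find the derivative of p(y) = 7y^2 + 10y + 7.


Apply the power rule term by term:
  d/dy(7y^2) = 14y
  d/dy(10y) = 10
  d/dy(7) = 0
p'(y) = 14y + 10


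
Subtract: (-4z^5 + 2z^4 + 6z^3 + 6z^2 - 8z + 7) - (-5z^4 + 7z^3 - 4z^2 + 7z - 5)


Distribute the minus sign:
  (-4z^5 + 2z^4 + 6z^3 + 6z^2 - 8z + 7)
- (-5z^4 + 7z^3 - 4z^2 + 7z - 5)
Negate second polynomial: 5z^4 - 7z^3 + 4z^2 - 7z + 5
Add: -4z^5 + 7z^4 - z^3 + 10z^2 - 15z + 12


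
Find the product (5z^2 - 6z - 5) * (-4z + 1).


Distribute each term of the first polynomial:
  (5z^2)(-4z + 1) = -20z^3 + 5z^2
  (-6z)(-4z + 1) = 24z^2 - 6z
  (-5)(-4z + 1) = 20z - 5
Sum: -20z^3 + 29z^2 + 14z - 5


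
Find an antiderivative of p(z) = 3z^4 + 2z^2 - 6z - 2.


Reverse power rule on each term:
  ∫ 3z^4 dz = (3/5)z^5
  ∫ 2z^2 dz = (2/3)z^3
  ∫ -6z dz = -3z^2
  ∫ -2 dz = -2z
F(z) = (3/5)z^5 + (2/3)z^3 - 3z^2 - 2z + C


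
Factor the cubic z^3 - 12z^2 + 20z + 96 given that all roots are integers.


Try integer roots (divisors of 96). z=8: p(8)=0.
Divide out (z - 8): quotient is z^2 - 4z - 12.
Factor the quadratic: (z + 2)(z - 6)
Result: (z - 8)(z + 2)(z - 6)


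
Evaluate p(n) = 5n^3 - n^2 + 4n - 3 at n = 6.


Using direct substitution:
  5 * (6)^3 = 1080
  -1 * (6)^2 = -36
  4 * (6)^1 = 24
  constant: -3
Sum = 1080 - 36 + 24 - 3 = 1065


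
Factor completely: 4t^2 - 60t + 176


Roots satisfy r1 + r2 = -b/a = 15 and r1*r2 = c/a = 44.
So r1 = 11, r2 = 4.
4t^2 - 60t + 176 = 4(t - r1)(t - r2) = 4(t - 11)(t - 4)


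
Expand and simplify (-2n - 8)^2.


Expand (-2n - 8)^2 by repeated multiplication:
= 4n^2 + 32n + 64


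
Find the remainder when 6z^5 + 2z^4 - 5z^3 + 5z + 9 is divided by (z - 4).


By the Remainder Theorem, the remainder equals p(4):
  6*(4)^5 = 6144
  2*(4)^4 = 512
  -5*(4)^3 = -320
  0*(4)^2 = 0
  5*(4)^1 = 20
  constant: 9
Sum: 6144 + 512 - 320 + 0 + 20 + 9 = 6365


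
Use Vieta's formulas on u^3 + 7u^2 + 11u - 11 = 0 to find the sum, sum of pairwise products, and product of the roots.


Monic cubic u^3+bu^2+cu+d=0: sum=-b, pairwise sum=c, product=-d.
b=7, c=11, d=-11
r1+r2+r3 = -7
r1r2+r1r3+r2r3 = 11
r1r2r3 = 11


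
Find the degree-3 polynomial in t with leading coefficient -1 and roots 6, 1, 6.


p(t) = -(t - 6)(t - 1)(t - 6)
Expand: -t^3 + 13t^2 - 48t + 36
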